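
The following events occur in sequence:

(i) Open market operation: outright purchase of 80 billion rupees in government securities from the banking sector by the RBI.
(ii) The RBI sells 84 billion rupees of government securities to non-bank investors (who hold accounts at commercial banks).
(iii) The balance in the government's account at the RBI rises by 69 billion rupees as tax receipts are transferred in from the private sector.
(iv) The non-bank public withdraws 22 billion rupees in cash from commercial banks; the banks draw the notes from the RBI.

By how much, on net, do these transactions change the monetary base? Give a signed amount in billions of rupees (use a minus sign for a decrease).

RBI balance sheet:
  Assets:      Securities −4B
  Liabilities: Bank reserves −95B, Currency in circulation +22B, Government deposits +69B
Commercial banking system:
  Assets:      Reserves at CB −95B, Securities −80B
  Liabilities: Checkable deposits −175B
Monetary base = currency + reserves: +22B + (−95B) = -73 billion.

-73 billion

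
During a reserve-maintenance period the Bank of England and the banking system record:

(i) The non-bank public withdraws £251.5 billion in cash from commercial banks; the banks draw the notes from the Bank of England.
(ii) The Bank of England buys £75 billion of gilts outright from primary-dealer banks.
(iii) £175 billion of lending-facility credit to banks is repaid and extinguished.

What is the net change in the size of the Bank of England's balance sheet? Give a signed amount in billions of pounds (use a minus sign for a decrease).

-£100 billion

Currency withdrawal £251.5 billion: only the composition of liabilities changes → 0.
OMO purchase (from banks) £75 billion: a Bank of England asset is acquired → +£75B.
Discount-window repayment £175 billion: a Bank of England asset is shed → −£175B.
Net: 0 + 75 − 175 = -£100 billion.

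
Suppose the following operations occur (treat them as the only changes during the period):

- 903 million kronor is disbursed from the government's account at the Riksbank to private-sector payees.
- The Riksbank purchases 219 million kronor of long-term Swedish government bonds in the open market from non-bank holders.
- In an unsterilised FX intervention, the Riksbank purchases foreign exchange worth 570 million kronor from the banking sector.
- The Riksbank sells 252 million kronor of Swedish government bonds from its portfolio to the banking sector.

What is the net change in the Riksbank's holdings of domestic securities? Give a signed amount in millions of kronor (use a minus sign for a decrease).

Riksbank balance sheet:
  Assets:      Securities −33M, Foreign assets +570M
  Liabilities: Bank reserves +1440M, Government deposits −903M
So the change in the Riksbank's holdings of domestic securities is -33 million.

-33 million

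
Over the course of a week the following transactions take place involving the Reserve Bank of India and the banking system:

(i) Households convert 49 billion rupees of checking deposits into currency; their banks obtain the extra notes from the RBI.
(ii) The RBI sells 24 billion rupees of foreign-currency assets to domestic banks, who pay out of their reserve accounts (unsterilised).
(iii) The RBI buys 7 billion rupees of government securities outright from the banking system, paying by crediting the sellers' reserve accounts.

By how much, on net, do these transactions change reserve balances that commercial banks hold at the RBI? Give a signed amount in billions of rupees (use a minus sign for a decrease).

-66 billion

Currency withdrawal 49 billion rupees: banks swap reserves for currency → −49B.
FX sale 24 billion rupees: the buying banks pay out of their reserve balances → −24B.
OMO purchase (from banks) 7 billion rupees: the RBI pays by crediting reserve accounts → +7B.
Net: −49 − 24 + 7 = -66 billion.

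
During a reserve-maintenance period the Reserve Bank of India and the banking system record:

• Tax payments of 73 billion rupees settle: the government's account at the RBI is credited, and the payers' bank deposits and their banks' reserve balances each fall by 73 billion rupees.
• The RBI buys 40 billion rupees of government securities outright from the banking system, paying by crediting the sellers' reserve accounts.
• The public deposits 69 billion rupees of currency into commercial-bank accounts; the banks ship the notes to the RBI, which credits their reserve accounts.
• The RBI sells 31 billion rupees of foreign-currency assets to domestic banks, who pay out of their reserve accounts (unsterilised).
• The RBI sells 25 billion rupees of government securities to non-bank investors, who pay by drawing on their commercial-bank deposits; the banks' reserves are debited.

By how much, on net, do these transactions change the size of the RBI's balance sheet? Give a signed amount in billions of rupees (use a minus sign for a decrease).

-16 billion

RBI balance sheet:
  Assets:      Securities +15B, Foreign assets −31B
  Liabilities: Bank reserves −20B, Currency in circulation −69B, Government deposits +73B
Commercial banking system:
  Assets:      Reserves at CB −20B, Securities −40B, Foreign assets +31B
  Liabilities: Checkable deposits −29B
Change in total RBI assets = -16 billion.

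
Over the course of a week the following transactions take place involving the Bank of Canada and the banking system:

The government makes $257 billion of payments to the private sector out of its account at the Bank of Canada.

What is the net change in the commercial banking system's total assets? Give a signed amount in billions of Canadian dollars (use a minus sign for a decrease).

+$257 billion

Bank of Canada balance sheet:
  Assets:      no change
  Liabilities: Bank reserves +$257B, Government deposits −$257B
Commercial banking system:
  Assets:      Reserves at CB +$257B
  Liabilities: Checkable deposits +$257B
Change in total bank assets = +$257 billion.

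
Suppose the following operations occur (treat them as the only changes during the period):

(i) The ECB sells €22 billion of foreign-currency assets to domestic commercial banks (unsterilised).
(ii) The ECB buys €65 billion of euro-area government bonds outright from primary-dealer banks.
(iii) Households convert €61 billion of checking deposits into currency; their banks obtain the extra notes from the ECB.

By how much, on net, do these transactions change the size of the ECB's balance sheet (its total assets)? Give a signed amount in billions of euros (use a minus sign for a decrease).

ECB balance sheet:
  Assets:      Securities +€65B, Foreign assets −€22B
  Liabilities: Bank reserves −€18B, Currency in circulation +€61B
Change in total ECB assets = +€43 billion.

+€43 billion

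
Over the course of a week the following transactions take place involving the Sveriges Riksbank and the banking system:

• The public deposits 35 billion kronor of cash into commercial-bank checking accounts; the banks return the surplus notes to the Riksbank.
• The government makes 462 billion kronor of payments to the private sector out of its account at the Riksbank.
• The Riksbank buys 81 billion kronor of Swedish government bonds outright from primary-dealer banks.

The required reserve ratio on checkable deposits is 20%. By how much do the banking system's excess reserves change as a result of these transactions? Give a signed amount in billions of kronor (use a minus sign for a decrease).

Currency deposit 35 billion kronor: reserves +35B, deposits +35B.
Government spending 462 billion kronor: reserves +462B, deposits +462B.
OMO purchase (from banks) 81 billion kronor: reserves +81B, deposits 0.
Totals: Δreserves = +578B, Δdeposits = +497B.
Δrequired reserves = 20% × +497B = +99.4B.
Δexcess reserves = Δreserves − Δrequired = +578B − (+99.4B) = +478.6 billion.

+478.6 billion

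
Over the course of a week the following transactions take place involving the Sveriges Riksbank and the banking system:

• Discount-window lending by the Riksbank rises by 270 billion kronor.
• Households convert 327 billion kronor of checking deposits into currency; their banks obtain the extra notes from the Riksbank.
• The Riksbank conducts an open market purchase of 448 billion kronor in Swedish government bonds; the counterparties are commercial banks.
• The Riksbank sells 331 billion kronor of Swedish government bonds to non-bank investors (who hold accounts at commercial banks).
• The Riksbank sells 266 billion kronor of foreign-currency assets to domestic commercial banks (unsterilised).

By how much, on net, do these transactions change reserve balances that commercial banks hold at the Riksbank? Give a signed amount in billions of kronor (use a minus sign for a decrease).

Discount-window loan 270 billion kronor: the loan is credited to the bank's reserve account → +270B.
Currency withdrawal 327 billion kronor: banks swap reserves for currency → −327B.
OMO purchase (from banks) 448 billion kronor: the Riksbank pays by crediting reserve accounts → +448B.
Asset sale (to non-banks) 331 billion kronor: the non-bank buyers' banks settle from reserves → −331B.
FX sale 266 billion kronor: the buying banks pay out of their reserve balances → −266B.
Net: 270 − 327 + 448 − 331 − 266 = -206 billion.

-206 billion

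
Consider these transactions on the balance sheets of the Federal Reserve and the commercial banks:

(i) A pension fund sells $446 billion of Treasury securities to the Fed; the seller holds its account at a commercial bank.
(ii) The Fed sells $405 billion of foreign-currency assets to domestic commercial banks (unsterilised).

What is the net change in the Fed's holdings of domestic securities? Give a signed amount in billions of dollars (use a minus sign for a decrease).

+$446 billion

Asset purchase (from non-banks) $446 billion: securities added to the Fed's portfolio → +$446B.
FX sale $405 billion: the Fed's securities portfolio is untouched → 0.
Net: 446 + 0 = +$446 billion.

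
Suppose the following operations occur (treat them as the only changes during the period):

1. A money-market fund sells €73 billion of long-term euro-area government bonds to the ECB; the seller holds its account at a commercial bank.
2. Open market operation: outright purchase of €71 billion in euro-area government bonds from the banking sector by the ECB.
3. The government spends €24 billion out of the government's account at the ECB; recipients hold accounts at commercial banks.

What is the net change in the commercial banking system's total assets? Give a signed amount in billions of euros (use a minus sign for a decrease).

Asset purchase (from non-banks) €73 billion: bank balance sheets expand → +€73B.
OMO purchase (from banks) €71 billion: just an asset swap on bank balance sheets → 0.
Government spending €24 billion: bank balance sheets expand → +€24B.
Net: 73 + 0 + 24 = +€97 billion.

+€97 billion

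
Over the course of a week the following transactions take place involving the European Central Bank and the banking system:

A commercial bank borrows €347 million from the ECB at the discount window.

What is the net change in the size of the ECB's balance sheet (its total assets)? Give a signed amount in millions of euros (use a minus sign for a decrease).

+€347 million

ECB balance sheet:
  Assets:      Loans to banks +€347M
  Liabilities: Bank reserves +€347M
Commercial banking system:
  Assets:      Reserves at CB +€347M
  Liabilities: Borrowings from CB +€347M
Change in total ECB assets = +€347 million.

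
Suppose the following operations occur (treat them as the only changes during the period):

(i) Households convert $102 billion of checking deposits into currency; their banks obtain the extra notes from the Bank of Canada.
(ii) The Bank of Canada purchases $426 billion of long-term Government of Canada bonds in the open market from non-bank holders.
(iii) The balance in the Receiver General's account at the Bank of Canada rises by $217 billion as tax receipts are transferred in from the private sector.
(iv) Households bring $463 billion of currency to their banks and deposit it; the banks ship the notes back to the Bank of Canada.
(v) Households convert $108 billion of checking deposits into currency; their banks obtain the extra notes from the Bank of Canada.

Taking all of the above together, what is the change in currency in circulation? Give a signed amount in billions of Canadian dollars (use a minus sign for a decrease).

Bank of Canada balance sheet:
  Assets:      Securities +$426B
  Liabilities: Bank reserves +$462B, Currency in circulation −$253B, Government deposits +$217B
Commercial banking system:
  Assets:      Reserves at CB +$462B
  Liabilities: Checkable deposits +$462B
So the change in currency in circulation is -$253 billion.

-$253 billion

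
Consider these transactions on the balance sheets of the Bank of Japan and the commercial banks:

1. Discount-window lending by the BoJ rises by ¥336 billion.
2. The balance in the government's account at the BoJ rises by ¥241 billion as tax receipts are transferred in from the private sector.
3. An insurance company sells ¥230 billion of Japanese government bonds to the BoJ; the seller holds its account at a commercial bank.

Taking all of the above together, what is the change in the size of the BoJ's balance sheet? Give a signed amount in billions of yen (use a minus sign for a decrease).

+¥566 billion

BoJ balance sheet:
  Assets:      Securities +¥230B, Loans to banks +¥336B
  Liabilities: Bank reserves +¥325B, Government deposits +¥241B
Change in total BoJ assets = +¥566 billion.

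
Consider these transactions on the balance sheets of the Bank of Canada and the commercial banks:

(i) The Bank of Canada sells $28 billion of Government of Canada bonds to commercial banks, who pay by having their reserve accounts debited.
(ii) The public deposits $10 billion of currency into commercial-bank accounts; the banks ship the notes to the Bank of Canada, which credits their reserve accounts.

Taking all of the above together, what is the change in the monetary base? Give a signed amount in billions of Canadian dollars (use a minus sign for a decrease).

-$28 billion

OMO sale (to banks) $28 billion: Bank of Canada balance sheet contracts → −$28B.
Currency deposit $10 billion: just a shift between currency and reserves — both are base money → 0.
Net: −28 + 0 = -$28 billion.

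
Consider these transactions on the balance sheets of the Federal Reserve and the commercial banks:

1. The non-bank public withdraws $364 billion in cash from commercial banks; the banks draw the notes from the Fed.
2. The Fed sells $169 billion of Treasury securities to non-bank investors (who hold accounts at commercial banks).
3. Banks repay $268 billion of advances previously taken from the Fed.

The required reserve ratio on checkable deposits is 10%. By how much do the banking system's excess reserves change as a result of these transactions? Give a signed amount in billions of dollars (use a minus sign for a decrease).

Currency withdrawal $364 billion: reserves −$364B, deposits −$364B.
Asset sale (to non-banks) $169 billion: reserves −$169B, deposits −$169B.
Discount-window repayment $268 billion: reserves −$268B, deposits 0.
Totals: Δreserves = −$801B, Δdeposits = −$533B.
Δrequired reserves = 10% × −$533B = −$53.3B.
Δexcess reserves = Δreserves − Δrequired = −$801B − (−$53.3B) = -$747.7 billion.

-$747.7 billion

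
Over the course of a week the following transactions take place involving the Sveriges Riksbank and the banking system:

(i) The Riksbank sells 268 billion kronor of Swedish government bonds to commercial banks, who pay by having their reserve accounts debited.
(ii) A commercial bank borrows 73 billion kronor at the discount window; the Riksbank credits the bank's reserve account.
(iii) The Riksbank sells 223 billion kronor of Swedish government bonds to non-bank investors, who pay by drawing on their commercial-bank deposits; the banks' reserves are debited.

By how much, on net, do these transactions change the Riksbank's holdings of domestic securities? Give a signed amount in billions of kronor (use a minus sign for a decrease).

OMO sale (to banks) 268 billion kronor: securities removed from the Riksbank's portfolio → −268B.
Discount-window loan 73 billion kronor: the Riksbank's securities portfolio is untouched → 0.
Asset sale (to non-banks) 223 billion kronor: securities removed from the Riksbank's portfolio → −223B.
Net: −268 + 0 − 223 = -491 billion.

-491 billion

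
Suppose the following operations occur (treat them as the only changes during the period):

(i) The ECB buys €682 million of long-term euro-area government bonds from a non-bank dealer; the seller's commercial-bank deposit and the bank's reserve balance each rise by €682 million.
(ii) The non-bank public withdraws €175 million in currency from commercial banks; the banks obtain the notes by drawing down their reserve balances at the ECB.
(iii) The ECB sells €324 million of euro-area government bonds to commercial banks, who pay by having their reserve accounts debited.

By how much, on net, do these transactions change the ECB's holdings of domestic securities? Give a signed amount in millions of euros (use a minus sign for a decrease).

+€358 million

ECB balance sheet:
  Assets:      Securities +€358M
  Liabilities: Bank reserves +€183M, Currency in circulation +€175M
Commercial banking system:
  Assets:      Reserves at CB +€183M, Securities +€324M
  Liabilities: Checkable deposits +€507M
So the change in the ECB's holdings of domestic securities is +€358 million.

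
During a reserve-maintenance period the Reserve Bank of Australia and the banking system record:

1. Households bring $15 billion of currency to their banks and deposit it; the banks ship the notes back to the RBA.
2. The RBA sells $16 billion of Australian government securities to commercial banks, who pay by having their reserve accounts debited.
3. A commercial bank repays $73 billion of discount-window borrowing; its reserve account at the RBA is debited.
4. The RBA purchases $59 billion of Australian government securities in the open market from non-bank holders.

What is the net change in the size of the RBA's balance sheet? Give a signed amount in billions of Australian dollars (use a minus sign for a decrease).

RBA balance sheet:
  Assets:      Securities +$43B, Loans to banks −$73B
  Liabilities: Bank reserves −$15B, Currency in circulation −$15B
Commercial banking system:
  Assets:      Reserves at CB −$15B, Securities +$16B
  Liabilities: Checkable deposits +$74B, Borrowings from CB −$73B
Change in total RBA assets = -$30 billion.

-$30 billion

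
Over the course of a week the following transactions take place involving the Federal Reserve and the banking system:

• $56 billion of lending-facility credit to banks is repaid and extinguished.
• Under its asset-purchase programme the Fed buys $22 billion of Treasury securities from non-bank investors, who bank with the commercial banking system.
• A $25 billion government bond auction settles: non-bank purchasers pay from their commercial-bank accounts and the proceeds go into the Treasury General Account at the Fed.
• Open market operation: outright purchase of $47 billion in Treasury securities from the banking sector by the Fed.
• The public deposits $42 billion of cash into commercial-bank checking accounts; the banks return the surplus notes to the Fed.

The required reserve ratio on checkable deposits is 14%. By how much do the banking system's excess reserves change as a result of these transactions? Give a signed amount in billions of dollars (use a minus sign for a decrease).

Discount-window repayment $56 billion: reserves −$56B, deposits 0.
Asset purchase (from non-banks) $22 billion: reserves +$22B, deposits +$22B.
Government account inflow $25 billion: reserves −$25B, deposits −$25B.
OMO purchase (from banks) $47 billion: reserves +$47B, deposits 0.
Currency deposit $42 billion: reserves +$42B, deposits +$42B.
Totals: Δreserves = +$30B, Δdeposits = +$39B.
Δrequired reserves = 14% × +$39B = +$5.46B.
Δexcess reserves = Δreserves − Δrequired = +$30B − (+$5.46B) = +$24.54 billion.

+$24.54 billion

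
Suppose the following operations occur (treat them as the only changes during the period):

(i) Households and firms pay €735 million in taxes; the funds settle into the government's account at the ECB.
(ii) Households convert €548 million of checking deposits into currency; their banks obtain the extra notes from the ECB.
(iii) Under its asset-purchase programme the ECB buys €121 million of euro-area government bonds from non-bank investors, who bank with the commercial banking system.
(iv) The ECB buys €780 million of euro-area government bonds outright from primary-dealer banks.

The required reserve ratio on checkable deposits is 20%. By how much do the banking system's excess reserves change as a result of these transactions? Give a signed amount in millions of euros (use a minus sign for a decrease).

-€149.6 million

Government account inflow €735 million: reserves −€735M, deposits −€735M.
Currency withdrawal €548 million: reserves −€548M, deposits −€548M.
Asset purchase (from non-banks) €121 million: reserves +€121M, deposits +€121M.
OMO purchase (from banks) €780 million: reserves +€780M, deposits 0.
Totals: Δreserves = −€382M, Δdeposits = −€1162M.
Δrequired reserves = 20% × −€1162M = −€232.4M.
Δexcess reserves = Δreserves − Δrequired = −€382M − (−€232.4M) = -€149.6 million.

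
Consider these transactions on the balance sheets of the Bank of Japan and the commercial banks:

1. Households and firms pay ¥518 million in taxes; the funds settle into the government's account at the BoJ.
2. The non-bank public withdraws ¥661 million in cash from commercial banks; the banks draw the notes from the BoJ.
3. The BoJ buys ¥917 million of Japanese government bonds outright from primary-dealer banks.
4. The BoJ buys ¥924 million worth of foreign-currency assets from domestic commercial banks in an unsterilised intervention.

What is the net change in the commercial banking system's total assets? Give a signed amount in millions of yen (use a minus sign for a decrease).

-¥1179 million

BoJ balance sheet:
  Assets:      Securities +¥917M, Foreign assets +¥924M
  Liabilities: Bank reserves +¥662M, Currency in circulation +¥661M, Government deposits +¥518M
Commercial banking system:
  Assets:      Reserves at CB +¥662M, Securities −¥917M, Foreign assets −¥924M
  Liabilities: Checkable deposits −¥1179M
Change in total bank assets = -¥1179 million.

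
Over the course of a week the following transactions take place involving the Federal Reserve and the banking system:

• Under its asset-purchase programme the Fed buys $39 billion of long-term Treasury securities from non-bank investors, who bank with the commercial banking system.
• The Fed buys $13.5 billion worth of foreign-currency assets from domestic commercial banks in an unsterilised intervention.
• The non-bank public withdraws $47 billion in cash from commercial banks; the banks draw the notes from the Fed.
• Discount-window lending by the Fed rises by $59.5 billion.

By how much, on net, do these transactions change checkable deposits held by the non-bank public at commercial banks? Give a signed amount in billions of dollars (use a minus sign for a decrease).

Fed balance sheet:
  Assets:      Securities +$39B, Loans to banks +$59.5B, Foreign assets +$13.5B
  Liabilities: Bank reserves +$65B, Currency in circulation +$47B
Commercial banking system:
  Assets:      Reserves at CB +$65B, Foreign assets −$13.5B
  Liabilities: Checkable deposits −$8B, Borrowings from CB +$59.5B
So the change in checkable deposits held by the non-bank public at commercial banks is -$8 billion.

-$8 billion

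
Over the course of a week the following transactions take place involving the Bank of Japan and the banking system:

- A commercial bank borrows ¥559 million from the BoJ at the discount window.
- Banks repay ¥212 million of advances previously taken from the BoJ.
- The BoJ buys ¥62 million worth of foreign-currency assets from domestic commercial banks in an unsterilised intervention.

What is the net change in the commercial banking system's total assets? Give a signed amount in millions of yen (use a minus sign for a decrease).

+¥347 million

BoJ balance sheet:
  Assets:      Loans to banks +¥347M, Foreign assets +¥62M
  Liabilities: Bank reserves +¥409M
Commercial banking system:
  Assets:      Reserves at CB +¥409M, Foreign assets −¥62M
  Liabilities: Borrowings from CB +¥347M
Change in total bank assets = +¥347 million.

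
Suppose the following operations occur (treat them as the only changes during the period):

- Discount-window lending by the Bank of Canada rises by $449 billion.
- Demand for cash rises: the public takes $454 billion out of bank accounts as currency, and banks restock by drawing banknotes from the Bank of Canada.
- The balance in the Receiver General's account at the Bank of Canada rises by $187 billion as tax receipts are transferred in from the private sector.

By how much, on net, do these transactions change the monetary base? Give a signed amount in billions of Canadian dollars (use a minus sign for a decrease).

+$262 billion

Bank of Canada balance sheet:
  Assets:      Loans to banks +$449B
  Liabilities: Bank reserves −$192B, Currency in circulation +$454B, Government deposits +$187B
Monetary base = currency + reserves: +$454B + (−$192B) = +$262 billion.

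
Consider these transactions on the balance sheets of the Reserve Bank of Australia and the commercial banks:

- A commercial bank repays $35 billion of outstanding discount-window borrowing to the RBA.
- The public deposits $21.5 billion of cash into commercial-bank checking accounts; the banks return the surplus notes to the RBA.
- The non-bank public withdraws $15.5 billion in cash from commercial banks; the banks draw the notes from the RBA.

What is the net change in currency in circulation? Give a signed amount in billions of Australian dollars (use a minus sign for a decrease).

Discount-window repayment $35 billion: no currency enters or leaves circulation → 0.
Currency deposit $21.5 billion: notes return to the central bank → −$21.5B.
Currency withdrawal $15.5 billion: notes leave the central bank → +$15.5B.
Net: 0 − 21.5 + 15.5 = -$6 billion.

-$6 billion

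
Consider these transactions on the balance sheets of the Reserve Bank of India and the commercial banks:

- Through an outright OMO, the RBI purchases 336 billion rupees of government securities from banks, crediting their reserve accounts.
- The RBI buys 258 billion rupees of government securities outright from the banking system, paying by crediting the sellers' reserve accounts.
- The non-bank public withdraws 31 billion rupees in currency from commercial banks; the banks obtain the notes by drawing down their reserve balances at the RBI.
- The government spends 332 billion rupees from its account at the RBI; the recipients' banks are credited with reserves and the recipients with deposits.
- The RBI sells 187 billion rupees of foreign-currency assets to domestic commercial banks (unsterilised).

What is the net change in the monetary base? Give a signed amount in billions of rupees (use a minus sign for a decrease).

+739 billion

RBI balance sheet:
  Assets:      Securities +594B, Foreign assets −187B
  Liabilities: Bank reserves +708B, Currency in circulation +31B, Government deposits −332B
Commercial banking system:
  Assets:      Reserves at CB +708B, Securities −594B, Foreign assets +187B
  Liabilities: Checkable deposits +301B
Monetary base = currency + reserves: +31B + (+708B) = +739 billion.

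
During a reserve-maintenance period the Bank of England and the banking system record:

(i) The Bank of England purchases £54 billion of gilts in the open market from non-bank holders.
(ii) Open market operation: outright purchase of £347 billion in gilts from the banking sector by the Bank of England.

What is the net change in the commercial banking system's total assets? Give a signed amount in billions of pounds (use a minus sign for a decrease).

Asset purchase (from non-banks) £54 billion: bank balance sheets expand → +£54B.
OMO purchase (from banks) £347 billion: just an asset swap on bank balance sheets → 0.
Net: 54 + 0 = +£54 billion.

+£54 billion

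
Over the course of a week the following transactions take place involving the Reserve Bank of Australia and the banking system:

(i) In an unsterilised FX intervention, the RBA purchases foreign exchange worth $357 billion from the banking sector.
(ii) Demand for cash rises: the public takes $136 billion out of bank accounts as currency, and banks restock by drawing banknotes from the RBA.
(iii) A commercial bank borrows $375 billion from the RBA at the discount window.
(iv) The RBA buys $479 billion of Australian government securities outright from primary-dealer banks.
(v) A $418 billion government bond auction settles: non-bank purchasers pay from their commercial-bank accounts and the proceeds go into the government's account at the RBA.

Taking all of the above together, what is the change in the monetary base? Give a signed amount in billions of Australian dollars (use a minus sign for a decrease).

+$793 billion

RBA balance sheet:
  Assets:      Securities +$479B, Loans to banks +$375B, Foreign assets +$357B
  Liabilities: Bank reserves +$657B, Currency in circulation +$136B, Government deposits +$418B
Commercial banking system:
  Assets:      Reserves at CB +$657B, Securities −$479B, Foreign assets −$357B
  Liabilities: Checkable deposits −$554B, Borrowings from CB +$375B
Monetary base = currency + reserves: +$136B + (+$657B) = +$793 billion.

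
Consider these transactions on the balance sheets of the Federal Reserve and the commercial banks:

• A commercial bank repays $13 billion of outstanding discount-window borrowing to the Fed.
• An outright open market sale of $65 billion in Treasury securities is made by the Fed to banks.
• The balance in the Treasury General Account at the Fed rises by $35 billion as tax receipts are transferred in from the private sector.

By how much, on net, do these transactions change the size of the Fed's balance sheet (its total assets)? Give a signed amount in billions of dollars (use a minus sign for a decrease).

Discount-window repayment $13 billion: a Fed asset is shed → −$13B.
OMO sale (to banks) $65 billion: a Fed asset is shed → −$65B.
Government account inflow $35 billion: only the composition of liabilities changes → 0.
Net: −13 − 65 + 0 = -$78 billion.

-$78 billion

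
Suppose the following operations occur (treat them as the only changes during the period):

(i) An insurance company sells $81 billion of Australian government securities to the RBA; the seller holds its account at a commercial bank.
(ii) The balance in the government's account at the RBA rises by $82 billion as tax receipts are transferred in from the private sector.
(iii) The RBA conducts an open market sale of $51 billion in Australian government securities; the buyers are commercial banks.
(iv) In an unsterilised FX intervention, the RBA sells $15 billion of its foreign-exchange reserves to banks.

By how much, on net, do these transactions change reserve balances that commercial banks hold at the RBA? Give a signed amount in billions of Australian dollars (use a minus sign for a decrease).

-$67 billion

Asset purchase (from non-banks) $81 billion: the RBA pays by crediting reserve accounts → +$81B.
Government account inflow $82 billion: funds move from bank reserves into the government account → −$82B.
OMO sale (to banks) $51 billion: the buying banks pay out of their reserve balances → −$51B.
FX sale $15 billion: the buying banks pay out of their reserve balances → −$15B.
Net: 81 − 82 − 51 − 15 = -$67 billion.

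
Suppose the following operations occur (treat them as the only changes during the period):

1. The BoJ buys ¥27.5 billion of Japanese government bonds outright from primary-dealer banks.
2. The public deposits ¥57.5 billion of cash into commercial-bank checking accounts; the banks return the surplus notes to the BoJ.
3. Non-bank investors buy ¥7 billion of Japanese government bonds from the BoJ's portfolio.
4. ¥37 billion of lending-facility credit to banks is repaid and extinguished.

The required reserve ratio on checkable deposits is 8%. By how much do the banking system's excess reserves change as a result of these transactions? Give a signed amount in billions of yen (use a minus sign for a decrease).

OMO purchase (from banks) ¥27.5 billion: reserves +¥27.5B, deposits 0.
Currency deposit ¥57.5 billion: reserves +¥57.5B, deposits +¥57.5B.
Asset sale (to non-banks) ¥7 billion: reserves −¥7B, deposits −¥7B.
Discount-window repayment ¥37 billion: reserves −¥37B, deposits 0.
Totals: Δreserves = +¥41B, Δdeposits = +¥50.5B.
Δrequired reserves = 8% × +¥50.5B = +¥4.04B.
Δexcess reserves = Δreserves − Δrequired = +¥41B − (+¥4.04B) = +¥36.96 billion.

+¥36.96 billion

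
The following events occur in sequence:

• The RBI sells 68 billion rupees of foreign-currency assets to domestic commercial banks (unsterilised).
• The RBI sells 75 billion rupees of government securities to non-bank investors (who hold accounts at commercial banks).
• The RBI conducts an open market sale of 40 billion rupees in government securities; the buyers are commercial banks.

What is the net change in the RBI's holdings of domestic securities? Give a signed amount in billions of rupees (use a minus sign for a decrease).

FX sale 68 billion rupees: the RBI's securities portfolio is untouched → 0.
Asset sale (to non-banks) 75 billion rupees: securities removed from the RBI's portfolio → −75B.
OMO sale (to banks) 40 billion rupees: securities removed from the RBI's portfolio → −40B.
Net: 0 − 75 − 40 = -115 billion.

-115 billion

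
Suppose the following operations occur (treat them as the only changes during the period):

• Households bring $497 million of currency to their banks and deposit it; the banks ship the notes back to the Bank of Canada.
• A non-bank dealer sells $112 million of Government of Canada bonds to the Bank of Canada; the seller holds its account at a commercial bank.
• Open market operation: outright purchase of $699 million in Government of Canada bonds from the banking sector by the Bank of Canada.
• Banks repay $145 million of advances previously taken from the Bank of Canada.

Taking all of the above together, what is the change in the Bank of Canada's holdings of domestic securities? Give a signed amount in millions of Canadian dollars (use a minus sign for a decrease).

Currency deposit $497 million: the Bank of Canada's securities portfolio is untouched → 0.
Asset purchase (from non-banks) $112 million: securities added to the Bank of Canada's portfolio → +$112M.
OMO purchase (from banks) $699 million: securities added to the Bank of Canada's portfolio → +$699M.
Discount-window repayment $145 million: the Bank of Canada's securities portfolio is untouched → 0.
Net: 0 + 112 + 699 + 0 = +$811 million.

+$811 million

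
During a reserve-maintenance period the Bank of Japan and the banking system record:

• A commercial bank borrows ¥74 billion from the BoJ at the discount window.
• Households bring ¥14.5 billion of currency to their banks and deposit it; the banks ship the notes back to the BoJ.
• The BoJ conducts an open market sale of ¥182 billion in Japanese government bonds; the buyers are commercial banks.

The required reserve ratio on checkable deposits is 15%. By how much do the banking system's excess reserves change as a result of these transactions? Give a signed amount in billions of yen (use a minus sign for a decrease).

-¥95.675 billion

Discount-window loan ¥74 billion: reserves +¥74B, deposits 0.
Currency deposit ¥14.5 billion: reserves +¥14.5B, deposits +¥14.5B.
OMO sale (to banks) ¥182 billion: reserves −¥182B, deposits 0.
Totals: Δreserves = −¥93.5B, Δdeposits = +¥14.5B.
Δrequired reserves = 15% × +¥14.5B = +¥2.175B.
Δexcess reserves = Δreserves − Δrequired = −¥93.5B − (+¥2.175B) = -¥95.675 billion.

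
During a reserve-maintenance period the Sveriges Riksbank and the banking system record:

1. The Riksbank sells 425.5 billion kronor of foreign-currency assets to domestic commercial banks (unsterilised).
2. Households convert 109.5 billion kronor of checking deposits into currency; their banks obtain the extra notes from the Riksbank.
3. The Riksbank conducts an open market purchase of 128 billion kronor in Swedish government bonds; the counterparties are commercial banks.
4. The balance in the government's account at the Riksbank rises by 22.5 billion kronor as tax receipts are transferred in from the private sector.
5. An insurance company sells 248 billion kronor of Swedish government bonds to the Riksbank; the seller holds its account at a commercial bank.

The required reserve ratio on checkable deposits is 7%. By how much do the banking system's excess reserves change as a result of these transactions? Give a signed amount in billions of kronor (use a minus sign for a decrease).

-189.62 billion

FX sale 425.5 billion kronor: reserves −425.5B, deposits 0.
Currency withdrawal 109.5 billion kronor: reserves −109.5B, deposits −109.5B.
OMO purchase (from banks) 128 billion kronor: reserves +128B, deposits 0.
Government account inflow 22.5 billion kronor: reserves −22.5B, deposits −22.5B.
Asset purchase (from non-banks) 248 billion kronor: reserves +248B, deposits +248B.
Totals: Δreserves = −181.5B, Δdeposits = +116B.
Δrequired reserves = 7% × +116B = +8.12B.
Δexcess reserves = Δreserves − Δrequired = −181.5B − (+8.12B) = -189.62 billion.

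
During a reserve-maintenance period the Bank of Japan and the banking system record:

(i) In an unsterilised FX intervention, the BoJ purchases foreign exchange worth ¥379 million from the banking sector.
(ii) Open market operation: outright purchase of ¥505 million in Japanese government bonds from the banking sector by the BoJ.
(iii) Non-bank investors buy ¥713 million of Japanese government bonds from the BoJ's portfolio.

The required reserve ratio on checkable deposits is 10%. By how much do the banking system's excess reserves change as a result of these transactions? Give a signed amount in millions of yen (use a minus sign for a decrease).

FX purchase ¥379 million: reserves +¥379M, deposits 0.
OMO purchase (from banks) ¥505 million: reserves +¥505M, deposits 0.
Asset sale (to non-banks) ¥713 million: reserves −¥713M, deposits −¥713M.
Totals: Δreserves = +¥171M, Δdeposits = −¥713M.
Δrequired reserves = 10% × −¥713M = −¥71.3M.
Δexcess reserves = Δreserves − Δrequired = +¥171M − (−¥71.3M) = +¥242.3 million.

+¥242.3 million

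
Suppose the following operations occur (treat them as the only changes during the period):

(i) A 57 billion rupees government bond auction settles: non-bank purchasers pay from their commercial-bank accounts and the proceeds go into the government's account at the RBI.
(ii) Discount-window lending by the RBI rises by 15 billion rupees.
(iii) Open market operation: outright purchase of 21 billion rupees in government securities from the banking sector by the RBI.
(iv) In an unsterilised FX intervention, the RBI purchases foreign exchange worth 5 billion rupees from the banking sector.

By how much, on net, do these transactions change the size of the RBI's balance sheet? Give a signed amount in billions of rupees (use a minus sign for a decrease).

Government account inflow 57 billion rupees: only the composition of liabilities changes → 0.
Discount-window loan 15 billion rupees: an RBI asset is acquired → +15B.
OMO purchase (from banks) 21 billion rupees: an RBI asset is acquired → +21B.
FX purchase 5 billion rupees: an RBI asset is acquired → +5B.
Net: 0 + 15 + 21 + 5 = +41 billion.

+41 billion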